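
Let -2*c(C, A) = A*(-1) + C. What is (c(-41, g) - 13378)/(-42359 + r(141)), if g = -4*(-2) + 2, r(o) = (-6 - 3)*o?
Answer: 26705/87256 ≈ 0.30605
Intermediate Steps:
r(o) = -9*o
g = 10 (g = 8 + 2 = 10)
c(C, A) = A/2 - C/2 (c(C, A) = -(A*(-1) + C)/2 = -(-A + C)/2 = -(C - A)/2 = A/2 - C/2)
(c(-41, g) - 13378)/(-42359 + r(141)) = (((½)*10 - ½*(-41)) - 13378)/(-42359 - 9*141) = ((5 + 41/2) - 13378)/(-42359 - 1269) = (51/2 - 13378)/(-43628) = -26705/2*(-1/43628) = 26705/87256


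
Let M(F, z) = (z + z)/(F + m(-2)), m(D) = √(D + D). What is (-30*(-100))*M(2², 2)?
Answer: 2400 - 1200*I ≈ 2400.0 - 1200.0*I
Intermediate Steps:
m(D) = √2*√D (m(D) = √(2*D) = √2*√D)
M(F, z) = 2*z/(F + 2*I) (M(F, z) = (z + z)/(F + √2*√(-2)) = (2*z)/(F + √2*(I*√2)) = (2*z)/(F + 2*I) = 2*z/(F + 2*I))
(-30*(-100))*M(2², 2) = (-30*(-100))*(2*2/(2² + 2*I)) = 3000*(2*2/(4 + 2*I)) = 3000*(2*2*((4 - 2*I)/20)) = 3000*(⅘ - 2*I/5) = 2400 - 1200*I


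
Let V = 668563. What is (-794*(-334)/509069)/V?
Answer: 265196/340344697847 ≈ 7.7920e-7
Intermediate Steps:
(-794*(-334)/509069)/V = (-794*(-334)/509069)/668563 = (265196*(1/509069))*(1/668563) = (265196/509069)*(1/668563) = 265196/340344697847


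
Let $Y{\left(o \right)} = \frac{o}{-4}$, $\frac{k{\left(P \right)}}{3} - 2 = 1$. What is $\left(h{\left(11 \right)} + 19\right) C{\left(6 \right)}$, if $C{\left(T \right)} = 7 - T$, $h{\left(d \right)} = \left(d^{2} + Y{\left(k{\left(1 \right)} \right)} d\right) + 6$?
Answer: $\frac{485}{4} \approx 121.25$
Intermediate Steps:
$k{\left(P \right)} = 9$ ($k{\left(P \right)} = 6 + 3 \cdot 1 = 6 + 3 = 9$)
$Y{\left(o \right)} = - \frac{o}{4}$ ($Y{\left(o \right)} = o \left(- \frac{1}{4}\right) = - \frac{o}{4}$)
$h{\left(d \right)} = 6 + d^{2} - \frac{9 d}{4}$ ($h{\left(d \right)} = \left(d^{2} + \left(- \frac{1}{4}\right) 9 d\right) + 6 = \left(d^{2} - \frac{9 d}{4}\right) + 6 = 6 + d^{2} - \frac{9 d}{4}$)
$\left(h{\left(11 \right)} + 19\right) C{\left(6 \right)} = \left(\left(6 + 11^{2} - \frac{99}{4}\right) + 19\right) \left(7 - 6\right) = \left(\left(6 + 121 - \frac{99}{4}\right) + 19\right) \left(7 - 6\right) = \left(\frac{409}{4} + 19\right) 1 = \frac{485}{4} \cdot 1 = \frac{485}{4}$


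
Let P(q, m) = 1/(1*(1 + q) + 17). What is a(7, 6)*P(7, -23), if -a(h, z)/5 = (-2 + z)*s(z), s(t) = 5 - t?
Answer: 4/5 ≈ 0.80000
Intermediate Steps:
P(q, m) = 1/(18 + q) (P(q, m) = 1/((1 + q) + 17) = 1/(18 + q))
a(h, z) = -5*(-2 + z)*(5 - z)
a(7, 6)*P(7, -23) = (5*(-5 + 6)*(-2 + 6))/(18 + 7) = (5*1*4)/25 = 20*(1/25) = 4/5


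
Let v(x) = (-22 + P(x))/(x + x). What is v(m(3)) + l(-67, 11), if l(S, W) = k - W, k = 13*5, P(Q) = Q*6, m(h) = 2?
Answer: 103/2 ≈ 51.500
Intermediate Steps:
P(Q) = 6*Q
k = 65
v(x) = (-22 + 6*x)/(2*x) (v(x) = (-22 + 6*x)/(x + x) = (-22 + 6*x)/((2*x)) = (-22 + 6*x)*(1/(2*x)) = (-22 + 6*x)/(2*x))
l(S, W) = 65 - W
v(m(3)) + l(-67, 11) = (3 - 11/2) + (65 - 1*11) = (3 - 11*½) + (65 - 11) = (3 - 11/2) + 54 = -5/2 + 54 = 103/2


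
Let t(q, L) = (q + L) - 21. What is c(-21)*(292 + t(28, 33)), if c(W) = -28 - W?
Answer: -2324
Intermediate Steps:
t(q, L) = -21 + L + q (t(q, L) = (L + q) - 21 = -21 + L + q)
c(-21)*(292 + t(28, 33)) = (-28 - 1*(-21))*(292 + (-21 + 33 + 28)) = (-28 + 21)*(292 + 40) = -7*332 = -2324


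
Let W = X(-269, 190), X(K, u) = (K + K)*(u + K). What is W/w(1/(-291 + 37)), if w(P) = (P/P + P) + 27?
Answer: 10795508/7111 ≈ 1518.1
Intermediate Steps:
X(K, u) = 2*K*(K + u) (X(K, u) = (2*K)*(K + u) = 2*K*(K + u))
w(P) = 28 + P (w(P) = (1 + P) + 27 = 28 + P)
W = 42502 (W = 2*(-269)*(-269 + 190) = 2*(-269)*(-79) = 42502)
W/w(1/(-291 + 37)) = 42502/(28 + 1/(-291 + 37)) = 42502/(28 + 1/(-254)) = 42502/(28 - 1/254) = 42502/(7111/254) = 42502*(254/7111) = 10795508/7111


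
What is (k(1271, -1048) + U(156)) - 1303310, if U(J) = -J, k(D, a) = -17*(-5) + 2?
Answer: -1303379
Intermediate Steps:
k(D, a) = 87 (k(D, a) = 85 + 2 = 87)
(k(1271, -1048) + U(156)) - 1303310 = (87 - 1*156) - 1303310 = (87 - 156) - 1303310 = -69 - 1303310 = -1303379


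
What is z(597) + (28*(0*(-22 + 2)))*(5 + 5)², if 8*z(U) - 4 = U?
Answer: 601/8 ≈ 75.125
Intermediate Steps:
z(U) = ½ + U/8
z(597) + (28*(0*(-22 + 2)))*(5 + 5)² = (½ + (⅛)*597) + (28*(0*(-22 + 2)))*(5 + 5)² = (½ + 597/8) + (28*(0*(-20)))*10² = 601/8 + (28*0)*100 = 601/8 + 0*100 = 601/8 + 0 = 601/8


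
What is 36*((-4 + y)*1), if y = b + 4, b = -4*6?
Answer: -864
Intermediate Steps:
b = -24
y = -20 (y = -24 + 4 = -20)
36*((-4 + y)*1) = 36*((-4 - 20)*1) = 36*(-24*1) = 36*(-24) = -864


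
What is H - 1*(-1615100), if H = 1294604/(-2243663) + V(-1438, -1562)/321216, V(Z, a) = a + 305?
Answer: 388000961641179315/240233484736 ≈ 1.6151e+6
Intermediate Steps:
V(Z, a) = 305 + a
H = -139555934285/240233484736 (H = 1294604/(-2243663) + (305 - 1562)/321216 = 1294604*(-1/2243663) - 1257*1/321216 = -1294604/2243663 - 419/107072 = -139555934285/240233484736 ≈ -0.58092)
H - 1*(-1615100) = -139555934285/240233484736 - 1*(-1615100) = -139555934285/240233484736 + 1615100 = 388000961641179315/240233484736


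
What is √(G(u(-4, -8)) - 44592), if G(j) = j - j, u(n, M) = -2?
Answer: 4*I*√2787 ≈ 211.17*I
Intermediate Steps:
G(j) = 0
√(G(u(-4, -8)) - 44592) = √(0 - 44592) = √(-44592) = 4*I*√2787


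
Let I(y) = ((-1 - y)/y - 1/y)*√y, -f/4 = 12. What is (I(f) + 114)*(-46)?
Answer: -5244 + 529*I*√3/3 ≈ -5244.0 + 305.42*I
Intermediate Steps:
f = -48 (f = -4*12 = -48)
I(y) = √y*(-1/y + (-1 - y)/y) (I(y) = ((-1 - y)/y - 1/y)*√y = (-1/y + (-1 - y)/y)*√y = √y*(-1/y + (-1 - y)/y))
(I(f) + 114)*(-46) = ((-2 - 1*(-48))/√(-48) + 114)*(-46) = ((-I*√3/12)*(-2 + 48) + 114)*(-46) = (-I*√3/12*46 + 114)*(-46) = (-23*I*√3/6 + 114)*(-46) = (114 - 23*I*√3/6)*(-46) = -5244 + 529*I*√3/3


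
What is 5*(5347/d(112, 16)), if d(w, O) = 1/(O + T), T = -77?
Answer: -1630835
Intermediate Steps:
d(w, O) = 1/(-77 + O) (d(w, O) = 1/(O - 77) = 1/(-77 + O))
5*(5347/d(112, 16)) = 5*(5347/(1/(-77 + 16))) = 5*(5347/(1/(-61))) = 5*(5347/(-1/61)) = 5*(5347*(-61)) = 5*(-326167) = -1630835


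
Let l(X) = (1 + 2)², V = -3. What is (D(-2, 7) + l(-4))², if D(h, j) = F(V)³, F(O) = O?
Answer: 324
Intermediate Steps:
D(h, j) = -27 (D(h, j) = (-3)³ = -27)
l(X) = 9 (l(X) = 3² = 9)
(D(-2, 7) + l(-4))² = (-27 + 9)² = (-18)² = 324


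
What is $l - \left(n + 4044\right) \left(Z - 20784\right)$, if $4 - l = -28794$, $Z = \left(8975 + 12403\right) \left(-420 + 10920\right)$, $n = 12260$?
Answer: $-3659403684866$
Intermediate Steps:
$Z = 224469000$ ($Z = 21378 \cdot 10500 = 224469000$)
$l = 28798$ ($l = 4 - -28794 = 4 + 28794 = 28798$)
$l - \left(n + 4044\right) \left(Z - 20784\right) = 28798 - \left(12260 + 4044\right) \left(224469000 - 20784\right) = 28798 - 16304 \cdot 224448216 = 28798 - 3659403713664 = -3659403684866$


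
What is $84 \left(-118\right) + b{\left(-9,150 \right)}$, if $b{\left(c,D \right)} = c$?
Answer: $-9921$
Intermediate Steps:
$84 \left(-118\right) + b{\left(-9,150 \right)} = 84 \left(-118\right) - 9 = -9912 - 9 = -9921$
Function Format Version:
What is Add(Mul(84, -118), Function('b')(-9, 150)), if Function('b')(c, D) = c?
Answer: -9921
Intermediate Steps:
Add(Mul(84, -118), Function('b')(-9, 150)) = Add(Mul(84, -118), -9) = Add(-9912, -9) = -9921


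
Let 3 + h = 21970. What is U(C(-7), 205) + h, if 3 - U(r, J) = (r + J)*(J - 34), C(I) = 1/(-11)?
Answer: -143764/11 ≈ -13069.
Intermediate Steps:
C(I) = -1/11
U(r, J) = 3 - (-34 + J)*(J + r) (U(r, J) = 3 - (r + J)*(J - 34) = 3 - (J + r)*(-34 + J) = 3 - (-34 + J)*(J + r))
h = 21967 (h = -3 + 21970 = 21967)
U(C(-7), 205) + h = (3 - 1*205² + 34*205 + 34*(-1/11) - 1*205*(-1/11)) + 21967 = (3 - 1*42025 + 6970 - 34/11 + 205/11) + 21967 = (3 - 42025 + 6970 - 34/11 + 205/11) + 21967 = -385401/11 + 21967 = -143764/11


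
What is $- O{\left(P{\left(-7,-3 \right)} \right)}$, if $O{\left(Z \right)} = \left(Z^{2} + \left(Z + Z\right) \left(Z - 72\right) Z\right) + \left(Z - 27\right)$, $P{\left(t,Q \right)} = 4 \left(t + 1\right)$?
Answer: $110067$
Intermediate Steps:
$P{\left(t,Q \right)} = 4 + 4 t$ ($P{\left(t,Q \right)} = 4 \left(1 + t\right) = 4 + 4 t$)
$O{\left(Z \right)} = -27 + Z + Z^{2} + 2 Z^{2} \left(-72 + Z\right)$ ($O{\left(Z \right)} = \left(Z^{2} + 2 Z \left(-72 + Z\right) Z\right) + \left(Z - 27\right) = \left(Z^{2} + 2 Z \left(-72 + Z\right) Z\right) + \left(-27 + Z\right) = \left(Z^{2} + 2 Z^{2} \left(-72 + Z\right)\right) + \left(-27 + Z\right) = -27 + Z + Z^{2} + 2 Z^{2} \left(-72 + Z\right)$)
$- O{\left(P{\left(-7,-3 \right)} \right)} = - (-27 + \left(4 + 4 \left(-7\right)\right) - 143 \left(4 + 4 \left(-7\right)\right)^{2} + 2 \left(4 + 4 \left(-7\right)\right)^{3}) = - (-27 + \left(4 - 28\right) - 143 \left(4 - 28\right)^{2} + 2 \left(4 - 28\right)^{3}) = - (-27 - 24 - 143 \left(-24\right)^{2} + 2 \left(-24\right)^{3}) = - (-27 - 24 - 82368 + 2 \left(-13824\right)) = - (-27 - 24 - 82368 - 27648) = \left(-1\right) \left(-110067\right) = 110067$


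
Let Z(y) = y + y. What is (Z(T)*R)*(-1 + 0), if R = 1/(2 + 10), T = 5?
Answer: -⅚ ≈ -0.83333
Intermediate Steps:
Z(y) = 2*y
R = 1/12 ≈ 0.083333
(Z(T)*R)*(-1 + 0) = ((2*5)*(1/12))*(-1 + 0) = (10*(1/12))*(-1) = (⅚)*(-1) = -⅚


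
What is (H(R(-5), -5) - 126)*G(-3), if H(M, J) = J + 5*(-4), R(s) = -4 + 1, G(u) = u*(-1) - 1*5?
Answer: 302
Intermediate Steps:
G(u) = -5 - u (G(u) = -u - 5 = -5 - u)
R(s) = -3
H(M, J) = -20 + J (H(M, J) = J - 20 = -20 + J)
(H(R(-5), -5) - 126)*G(-3) = ((-20 - 5) - 126)*(-5 - 1*(-3)) = (-25 - 126)*(-5 + 3) = -151*(-2) = 302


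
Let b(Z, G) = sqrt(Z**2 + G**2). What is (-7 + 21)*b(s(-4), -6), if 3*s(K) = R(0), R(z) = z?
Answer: 84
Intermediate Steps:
s(K) = 0 (s(K) = (1/3)*0 = 0)
b(Z, G) = sqrt(G**2 + Z**2)
(-7 + 21)*b(s(-4), -6) = (-7 + 21)*sqrt((-6)**2 + 0**2) = 14*sqrt(36 + 0) = 14*sqrt(36) = 14*6 = 84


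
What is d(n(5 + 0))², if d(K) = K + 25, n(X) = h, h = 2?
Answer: 729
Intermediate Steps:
n(X) = 2
d(K) = 25 + K
d(n(5 + 0))² = (25 + 2)² = 27² = 729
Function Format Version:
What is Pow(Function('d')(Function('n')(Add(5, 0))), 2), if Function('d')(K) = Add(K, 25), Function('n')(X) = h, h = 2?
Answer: 729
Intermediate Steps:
Function('n')(X) = 2
Function('d')(K) = Add(25, K)
Pow(Function('d')(Function('n')(Add(5, 0))), 2) = Pow(Add(25, 2), 2) = Pow(27, 2) = 729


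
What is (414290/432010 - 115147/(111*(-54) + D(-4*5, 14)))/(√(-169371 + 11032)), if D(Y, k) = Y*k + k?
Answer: -6313403*I*√158339/51653707660 ≈ -0.048636*I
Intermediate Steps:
D(Y, k) = k + Y*k
(414290/432010 - 115147/(111*(-54) + D(-4*5, 14)))/(√(-169371 + 11032)) = (414290/432010 - 115147/(111*(-54) + 14*(1 - 4*5)))/(√(-169371 + 11032)) = (414290*(1/432010) - 115147/(-5994 + 14*(1 - 20)))/(√(-158339)) = (41429/43201 - 115147/(-5994 + 14*(-19)))/((I*√158339)) = (41429/43201 - 115147/(-5994 - 266))*(-I*√158339/158339) = (41429/43201 - 115147/(-6260))*(-I*√158339/158339) = (41429/43201 - 115147*(-1/6260))*(-I*√158339/158339) = (41429/43201 + 115147/6260)*(-I*√158339/158339) = 5233811087*(-I*√158339/158339)/270438260 = -6313403*I*√158339/51653707660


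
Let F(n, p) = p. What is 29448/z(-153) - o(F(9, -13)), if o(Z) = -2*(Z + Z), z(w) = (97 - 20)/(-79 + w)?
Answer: -6835940/77 ≈ -88779.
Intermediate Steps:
z(w) = 77/(-79 + w)
o(Z) = -4*Z
29448/z(-153) - o(F(9, -13)) = 29448/((77/(-79 - 153))) - (-4)*(-13) = 29448/((77/(-232))) - 1*52 = 29448/((77*(-1/232))) - 52 = 29448/(-77/232) - 52 = 29448*(-232/77) - 52 = -6831936/77 - 52 = -6835940/77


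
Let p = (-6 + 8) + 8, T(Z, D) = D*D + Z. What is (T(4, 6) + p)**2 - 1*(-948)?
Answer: 3448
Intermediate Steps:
T(Z, D) = Z + D**2 (T(Z, D) = D**2 + Z = Z + D**2)
p = 10 (p = 2 + 8 = 10)
(T(4, 6) + p)**2 - 1*(-948) = ((4 + 6**2) + 10)**2 - 1*(-948) = ((4 + 36) + 10)**2 + 948 = (40 + 10)**2 + 948 = 50**2 + 948 = 2500 + 948 = 3448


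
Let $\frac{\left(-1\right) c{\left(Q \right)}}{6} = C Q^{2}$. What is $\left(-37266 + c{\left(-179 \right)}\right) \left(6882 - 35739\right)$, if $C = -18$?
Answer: $-98782185834$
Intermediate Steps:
$c{\left(Q \right)} = 108 Q^{2}$ ($c{\left(Q \right)} = - 6 \left(- 18 Q^{2}\right) = 108 Q^{2}$)
$\left(-37266 + c{\left(-179 \right)}\right) \left(6882 - 35739\right) = \left(-37266 + 108 \left(-179\right)^{2}\right) \left(6882 - 35739\right) = \left(-37266 + 108 \cdot 32041\right) \left(-28857\right) = \left(-37266 + 3460428\right) \left(-28857\right) = 3423162 \left(-28857\right) = -98782185834$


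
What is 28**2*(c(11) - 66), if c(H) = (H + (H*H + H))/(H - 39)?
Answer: -55748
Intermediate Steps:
c(H) = (H**2 + 2*H)/(-39 + H) (c(H) = (H + (H**2 + H))/(-39 + H) = (H + (H + H**2))/(-39 + H) = (H**2 + 2*H)/(-39 + H))
28**2*(c(11) - 66) = 28**2*(11*(2 + 11)/(-39 + 11) - 66) = 784*(11*13/(-28) - 66) = 784*(11*(-1/28)*13 - 66) = 784*(-143/28 - 66) = 784*(-1991/28) = -55748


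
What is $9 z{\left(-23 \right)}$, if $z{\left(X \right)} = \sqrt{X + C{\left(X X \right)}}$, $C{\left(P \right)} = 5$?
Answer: $27 i \sqrt{2} \approx 38.184 i$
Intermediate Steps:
$z{\left(X \right)} = \sqrt{5 + X}$ ($z{\left(X \right)} = \sqrt{X + 5} = \sqrt{5 + X}$)
$9 z{\left(-23 \right)} = 9 \sqrt{5 - 23} = 9 \sqrt{-18} = 9 \cdot 3 i \sqrt{2} = 27 i \sqrt{2}$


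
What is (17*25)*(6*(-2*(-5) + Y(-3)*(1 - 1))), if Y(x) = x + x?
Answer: 25500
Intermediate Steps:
Y(x) = 2*x
(17*25)*(6*(-2*(-5) + Y(-3)*(1 - 1))) = (17*25)*(6*(-2*(-5) + (2*(-3))*(1 - 1))) = 425*(6*(10 - 6*0)) = 425*(6*(10 + 0)) = 425*(6*10) = 425*60 = 25500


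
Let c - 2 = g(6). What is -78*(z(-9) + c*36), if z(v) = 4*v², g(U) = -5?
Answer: -16848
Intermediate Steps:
c = -3 (c = 2 - 5 = -3)
-78*(z(-9) + c*36) = -78*(4*(-9)² - 3*36) = -78*(4*81 - 108) = -78*(324 - 108) = -78*216 = -16848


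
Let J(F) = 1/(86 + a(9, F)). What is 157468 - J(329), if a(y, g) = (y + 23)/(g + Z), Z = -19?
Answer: 2101567773/13346 ≈ 1.5747e+5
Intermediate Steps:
a(y, g) = (23 + y)/(-19 + g) (a(y, g) = (y + 23)/(g - 19) = (23 + y)/(-19 + g))
J(F) = 1/(86 + 32/(-19 + F)) (J(F) = 1/(86 + (23 + 9)/(-19 + F)) = 1/(86 + 32/(-19 + F)))
157468 - J(329) = 157468 - (-19 + 329)/(2*(-801 + 43*329)) = 157468 - 310/(2*(-801 + 14147)) = 157468 - 310/(2*13346) = 157468 - 1*155/13346 = 157468 - 155/13346 = 2101567773/13346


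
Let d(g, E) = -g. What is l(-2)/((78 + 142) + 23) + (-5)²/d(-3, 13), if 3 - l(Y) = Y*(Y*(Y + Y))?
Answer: 2044/243 ≈ 8.4115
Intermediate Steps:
l(Y) = 3 - 2*Y³ (l(Y) = 3 - Y*Y*(Y + Y) = 3 - Y*Y*(2*Y) = 3 - Y*2*Y² = 3 - 2*Y³)
l(-2)/((78 + 142) + 23) + (-5)²/d(-3, 13) = (3 - 2*(-2)³)/((78 + 142) + 23) + (-5)²/((-1*(-3))) = (3 - 2*(-8))/(220 + 23) + 25/3 = (3 + 16)/243 + 25*(⅓) = 19*(1/243) + 25/3 = 19/243 + 25/3 = 2044/243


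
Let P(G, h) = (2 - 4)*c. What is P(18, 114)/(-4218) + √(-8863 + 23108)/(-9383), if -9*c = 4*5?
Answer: -20/18981 - √14245/9383 ≈ -0.013774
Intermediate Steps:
c = -20/9 (c = -4*5/9 = -⅑*20 = -20/9 ≈ -2.2222)
P(G, h) = 40/9 (P(G, h) = (2 - 4)*(-20/9) = -2*(-20/9) = 40/9)
P(18, 114)/(-4218) + √(-8863 + 23108)/(-9383) = (40/9)/(-4218) + √(-8863 + 23108)/(-9383) = (40/9)*(-1/4218) + √14245*(-1/9383) = -20/18981 - √14245/9383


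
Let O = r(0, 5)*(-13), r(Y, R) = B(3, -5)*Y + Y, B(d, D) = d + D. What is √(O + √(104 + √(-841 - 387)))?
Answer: (104 + 2*I*√307)^(¼) ≈ 3.226 + 0.26269*I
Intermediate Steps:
B(d, D) = D + d
r(Y, R) = -Y (r(Y, R) = (-5 + 3)*Y + Y = -2*Y + Y = -Y)
O = 0 (O = -1*0*(-13) = 0*(-13) = 0)
√(O + √(104 + √(-841 - 387))) = √(0 + √(104 + √(-841 - 387))) = √(0 + √(104 + √(-1228))) = √(0 + √(104 + 2*I*√307)) = √(√(104 + 2*I*√307)) = (104 + 2*I*√307)^(¼)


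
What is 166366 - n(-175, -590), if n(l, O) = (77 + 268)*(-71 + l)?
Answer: 251236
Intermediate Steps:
n(l, O) = -24495 + 345*l (n(l, O) = 345*(-71 + l) = -24495 + 345*l)
166366 - n(-175, -590) = 166366 - (-24495 + 345*(-175)) = 166366 - (-24495 - 60375) = 166366 - 1*(-84870) = 166366 + 84870 = 251236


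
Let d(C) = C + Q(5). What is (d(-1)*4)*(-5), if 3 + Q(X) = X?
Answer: -20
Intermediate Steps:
Q(X) = -3 + X
d(C) = 2 + C (d(C) = C + (-3 + 5) = C + 2 = 2 + C)
(d(-1)*4)*(-5) = ((2 - 1)*4)*(-5) = (1*4)*(-5) = 4*(-5) = -20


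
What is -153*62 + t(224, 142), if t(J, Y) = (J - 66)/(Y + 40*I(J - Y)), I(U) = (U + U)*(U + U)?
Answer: -5103382547/537991 ≈ -9486.0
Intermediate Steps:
I(U) = 4*U**2 (I(U) = (2*U)*(2*U) = 4*U**2)
t(J, Y) = (-66 + J)/(Y + 160*(J - Y)**2) (t(J, Y) = (J - 66)/(Y + 40*(4*(J - Y)**2)) = (-66 + J)/(Y + 160*(J - Y)**2))
-153*62 + t(224, 142) = -153*62 + (-66 + 224)/(142 + 160*(224 - 1*142)**2) = -9486 + 158/(142 + 160*(224 - 142)**2) = -9486 + 158/(142 + 160*82**2) = -9486 + 158/(142 + 160*6724) = -9486 + 158/(142 + 1075840) = -9486 + 158/1075982 = -9486 + (1/1075982)*158 = -9486 + 79/537991 = -5103382547/537991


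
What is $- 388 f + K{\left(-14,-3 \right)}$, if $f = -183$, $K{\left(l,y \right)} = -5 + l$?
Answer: $70985$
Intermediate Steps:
$- 388 f + K{\left(-14,-3 \right)} = \left(-388\right) \left(-183\right) - 19 = 71004 - 19 = 70985$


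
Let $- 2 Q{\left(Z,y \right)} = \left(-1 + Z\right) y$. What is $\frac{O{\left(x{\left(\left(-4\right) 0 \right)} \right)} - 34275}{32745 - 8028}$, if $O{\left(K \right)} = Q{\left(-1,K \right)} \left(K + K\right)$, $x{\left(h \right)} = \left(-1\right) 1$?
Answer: $- \frac{34273}{24717} \approx -1.3866$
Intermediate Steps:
$Q{\left(Z,y \right)} = - \frac{y \left(-1 + Z\right)}{2}$ ($Q{\left(Z,y \right)} = - \frac{\left(-1 + Z\right) y}{2} = - \frac{y \left(-1 + Z\right)}{2}$)
$x{\left(h \right)} = -1$
$O{\left(K \right)} = 2 K^{2}$ ($O{\left(K \right)} = \frac{K \left(1 - -1\right)}{2} \left(K + K\right) = \frac{K \left(1 + 1\right)}{2} \cdot 2 K = \frac{1}{2} K 2 \cdot 2 K = K 2 K = 2 K^{2}$)
$\frac{O{\left(x{\left(\left(-4\right) 0 \right)} \right)} - 34275}{32745 - 8028} = \frac{2 \left(-1\right)^{2} - 34275}{32745 - 8028} = \frac{2 \cdot 1 - 34275}{24717} = \left(2 - 34275\right) \frac{1}{24717} = \left(-34273\right) \frac{1}{24717} = - \frac{34273}{24717}$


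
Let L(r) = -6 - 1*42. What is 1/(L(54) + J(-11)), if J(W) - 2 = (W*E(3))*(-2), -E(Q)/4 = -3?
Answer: 1/218 ≈ 0.0045872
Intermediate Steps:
E(Q) = 12 (E(Q) = -4*(-3) = 12)
L(r) = -48 (L(r) = -6 - 42 = -48)
J(W) = 2 - 24*W (J(W) = 2 + (W*12)*(-2) = 2 + (12*W)*(-2) = 2 - 24*W)
1/(L(54) + J(-11)) = 1/(-48 + (2 - 24*(-11))) = 1/(-48 + (2 + 264)) = 1/(-48 + 266) = 1/218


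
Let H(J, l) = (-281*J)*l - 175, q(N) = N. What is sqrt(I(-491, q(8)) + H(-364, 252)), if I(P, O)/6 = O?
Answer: sqrt(25775441) ≈ 5077.0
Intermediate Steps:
I(P, O) = 6*O
H(J, l) = -175 - 281*J*l (H(J, l) = -281*J*l - 175 = -175 - 281*J*l)
sqrt(I(-491, q(8)) + H(-364, 252)) = sqrt(6*8 + (-175 - 281*(-364)*252)) = sqrt(48 + (-175 + 25775568)) = sqrt(48 + 25775393) = sqrt(25775441)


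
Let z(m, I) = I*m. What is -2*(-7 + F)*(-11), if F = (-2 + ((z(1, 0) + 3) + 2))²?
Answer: 44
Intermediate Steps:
F = 9 (F = (-2 + ((0*1 + 3) + 2))² = (-2 + ((0 + 3) + 2))² = (-2 + (3 + 2))² = (-2 + 5)² = 3² = 9)
-2*(-7 + F)*(-11) = -2*(-7 + 9)*(-11) = -4*(-11) = -2*(-22) = 44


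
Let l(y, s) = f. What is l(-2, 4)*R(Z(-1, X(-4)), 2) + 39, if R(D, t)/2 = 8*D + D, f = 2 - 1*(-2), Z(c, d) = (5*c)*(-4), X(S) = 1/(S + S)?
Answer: 1479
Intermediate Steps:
X(S) = 1/(2*S)
Z(c, d) = -20*c
f = 4 (f = 2 + 2 = 4)
R(D, t) = 18*D (R(D, t) = 2*(8*D + D) = 2*(9*D) = 18*D)
l(y, s) = 4
l(-2, 4)*R(Z(-1, X(-4)), 2) + 39 = 4*(18*(-20*(-1))) + 39 = 4*(18*20) + 39 = 4*360 + 39 = 1440 + 39 = 1479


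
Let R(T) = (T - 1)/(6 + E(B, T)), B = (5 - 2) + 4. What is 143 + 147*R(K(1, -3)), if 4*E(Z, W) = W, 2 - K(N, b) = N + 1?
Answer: 237/2 ≈ 118.50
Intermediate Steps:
B = 7 (B = 3 + 4 = 7)
K(N, b) = 1 - N (K(N, b) = 2 - (N + 1) = 2 - (1 + N) = 2 + (-1 - N) = 1 - N)
E(Z, W) = W/4
R(T) = (-1 + T)/(6 + T/4) (R(T) = (T - 1)/(6 + T/4) = (-1 + T)/(6 + T/4))
143 + 147*R(K(1, -3)) = 143 + 147*(4*(-1 + (1 - 1*1))/(24 + (1 - 1*1))) = 143 + 147*(4*(-1 + (1 - 1))/(24 + (1 - 1))) = 143 + 147*(4*(-1 + 0)/(24 + 0)) = 143 + 147*(4*(-1)/24) = 143 + 147*(4*(1/24)*(-1)) = 143 + 147*(-⅙) = 143 - 49/2 = 237/2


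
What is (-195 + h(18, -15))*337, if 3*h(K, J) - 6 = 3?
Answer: -64704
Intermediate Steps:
h(K, J) = 3 (h(K, J) = 2 + (⅓)*3 = 2 + 1 = 3)
(-195 + h(18, -15))*337 = (-195 + 3)*337 = -192*337 = -64704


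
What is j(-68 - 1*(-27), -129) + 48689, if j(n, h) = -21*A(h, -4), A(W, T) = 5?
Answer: 48584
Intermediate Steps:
j(n, h) = -105 (j(n, h) = -21*5 = -105)
j(-68 - 1*(-27), -129) + 48689 = -105 + 48689 = 48584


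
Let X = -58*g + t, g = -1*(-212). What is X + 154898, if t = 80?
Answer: 142682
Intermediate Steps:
g = 212
X = -12216 (X = -58*212 + 80 = -12296 + 80 = -12216)
X + 154898 = -12216 + 154898 = 142682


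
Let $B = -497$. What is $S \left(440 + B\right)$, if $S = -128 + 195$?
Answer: $-3819$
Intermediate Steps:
$S = 67$
$S \left(440 + B\right) = 67 \left(440 - 497\right) = 67 \left(-57\right) = -3819$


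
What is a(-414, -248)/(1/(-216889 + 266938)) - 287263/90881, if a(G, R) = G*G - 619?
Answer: 776779725405050/90881 ≈ 8.5472e+9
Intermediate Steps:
a(G, R) = -619 + G² (a(G, R) = G² - 619 = -619 + G²)
a(-414, -248)/(1/(-216889 + 266938)) - 287263/90881 = (-619 + (-414)²)/(1/(-216889 + 266938)) - 287263/90881 = (-619 + 171396)/(1/50049) - 287263*1/90881 = 170777/(1/50049) - 287263/90881 = 170777*50049 - 287263/90881 = 8547218073 - 287263/90881 = 776779725405050/90881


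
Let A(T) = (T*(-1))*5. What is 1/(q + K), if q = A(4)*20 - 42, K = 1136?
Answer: 1/694 ≈ 0.0014409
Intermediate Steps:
A(T) = -5*T (A(T) = -T*5 = -5*T)
q = -442 (q = -5*4*20 - 42 = -20*20 - 42 = -400 - 42 = -442)
1/(q + K) = 1/(-442 + 1136) = 1/694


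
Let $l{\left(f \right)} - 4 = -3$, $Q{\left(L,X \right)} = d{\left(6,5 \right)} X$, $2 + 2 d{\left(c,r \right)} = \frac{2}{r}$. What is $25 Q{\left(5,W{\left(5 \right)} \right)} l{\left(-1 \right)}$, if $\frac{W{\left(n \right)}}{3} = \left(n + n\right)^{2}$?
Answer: $-6000$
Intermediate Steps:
$d{\left(c,r \right)} = -1 + \frac{1}{r}$ ($d{\left(c,r \right)} = -1 + \frac{2 \frac{1}{r}}{2} = -1 + \frac{1}{r}$)
$W{\left(n \right)} = 12 n^{2}$ ($W{\left(n \right)} = 3 \left(n + n\right)^{2} = 3 \left(2 n\right)^{2} = 3 \cdot 4 n^{2} = 12 n^{2}$)
$Q{\left(L,X \right)} = - \frac{4 X}{5}$ ($Q{\left(L,X \right)} = \frac{1 - 5}{5} X = \frac{1}{5} \left(-4\right) X = - \frac{4 X}{5}$)
$l{\left(f \right)} = 1$ ($l{\left(f \right)} = 4 - 3 = 1$)
$25 Q{\left(5,W{\left(5 \right)} \right)} l{\left(-1 \right)} = 25 \left(- \frac{4 \cdot 12 \cdot 5^{2}}{5}\right) 1 = 25 \left(- \frac{4 \cdot 12 \cdot 25}{5}\right) 1 = 25 \left(\left(- \frac{4}{5}\right) 300\right) 1 = 25 \left(-240\right) 1 = \left(-6000\right) 1 = -6000$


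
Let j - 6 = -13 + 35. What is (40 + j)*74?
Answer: 5032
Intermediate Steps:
j = 28 (j = 6 + (-13 + 35) = 6 + 22 = 28)
(40 + j)*74 = (40 + 28)*74 = 68*74 = 5032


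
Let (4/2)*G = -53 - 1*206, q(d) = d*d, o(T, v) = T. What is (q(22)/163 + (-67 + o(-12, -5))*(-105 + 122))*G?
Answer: 56572075/326 ≈ 1.7353e+5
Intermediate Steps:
q(d) = d²
G = -259/2 (G = (-53 - 1*206)/2 = (-53 - 206)/2 = (½)*(-259) = -259/2 ≈ -129.50)
(q(22)/163 + (-67 + o(-12, -5))*(-105 + 122))*G = (22²/163 + (-67 - 12)*(-105 + 122))*(-259/2) = (484*(1/163) - 79*17)*(-259/2) = (484/163 - 1343)*(-259/2) = -218425/163*(-259/2) = 56572075/326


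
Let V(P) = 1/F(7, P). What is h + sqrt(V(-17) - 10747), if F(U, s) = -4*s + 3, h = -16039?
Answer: -16039 + 2*I*sqrt(13543889)/71 ≈ -16039.0 + 103.67*I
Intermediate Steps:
F(U, s) = 3 - 4*s
V(P) = 1/(3 - 4*P)
h + sqrt(V(-17) - 10747) = -16039 + sqrt(-1/(-3 + 4*(-17)) - 10747) = -16039 + sqrt(-1/(-3 - 68) - 10747) = -16039 + sqrt(-1/(-71) - 10747) = -16039 + sqrt(-1*(-1/71) - 10747) = -16039 + sqrt(1/71 - 10747) = -16039 + sqrt(-763036/71) = -16039 + 2*I*sqrt(13543889)/71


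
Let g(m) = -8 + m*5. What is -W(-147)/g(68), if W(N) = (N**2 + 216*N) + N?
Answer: 5145/166 ≈ 30.994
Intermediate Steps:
W(N) = N**2 + 217*N
g(m) = -8 + 5*m
-W(-147)/g(68) = -(-147*(217 - 147))/(-8 + 5*68) = -(-147*70)/(-8 + 340) = -(-10290)/332 = -1*(-5145/166) = 5145/166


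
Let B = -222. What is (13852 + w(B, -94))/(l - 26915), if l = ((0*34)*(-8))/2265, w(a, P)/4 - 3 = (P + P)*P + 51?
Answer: -12108/3845 ≈ -3.1490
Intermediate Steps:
w(a, P) = 216 + 8*P² (w(a, P) = 12 + 4*((P + P)*P + 51) = 12 + 4*((2*P)*P + 51) = 12 + 4*(2*P² + 51) = 12 + 4*(51 + 2*P²) = 12 + (204 + 8*P²) = 216 + 8*P²)
l = 0 (l = (0*(-8))*(1/2265) = 0*(1/2265) = 0)
(13852 + w(B, -94))/(l - 26915) = (13852 + (216 + 8*(-94)²))/(0 - 26915) = (13852 + (216 + 8*8836))/(-26915) = (13852 + (216 + 70688))*(-1/26915) = (13852 + 70904)*(-1/26915) = 84756*(-1/26915) = -12108/3845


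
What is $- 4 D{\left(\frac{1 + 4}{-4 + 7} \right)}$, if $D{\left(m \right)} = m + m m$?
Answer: $- \frac{160}{9} \approx -17.778$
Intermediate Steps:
$D{\left(m \right)} = m + m^{2}$
$- 4 D{\left(\frac{1 + 4}{-4 + 7} \right)} = - 4 \frac{1 + 4}{-4 + 7} \left(1 + \frac{1 + 4}{-4 + 7}\right) = - 4 \cdot \frac{5}{3} \left(1 + \frac{5}{3}\right) = - 4 \cdot 5 \cdot \frac{1}{3} \left(1 + 5 \cdot \frac{1}{3}\right) = - 4 \frac{5 \left(1 + \frac{5}{3}\right)}{3} = - 4 \cdot \frac{5}{3} \cdot \frac{8}{3} = \left(-4\right) \frac{40}{9} = - \frac{160}{9}$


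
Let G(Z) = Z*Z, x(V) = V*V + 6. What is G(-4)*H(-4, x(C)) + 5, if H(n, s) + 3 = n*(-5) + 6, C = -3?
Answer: 373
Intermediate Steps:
x(V) = 6 + V**2 (x(V) = V**2 + 6 = 6 + V**2)
H(n, s) = 3 - 5*n (H(n, s) = -3 + (n*(-5) + 6) = -3 + (-5*n + 6) = -3 + (6 - 5*n) = 3 - 5*n)
G(Z) = Z**2
G(-4)*H(-4, x(C)) + 5 = (-4)**2*(3 - 5*(-4)) + 5 = 16*(3 + 20) + 5 = 16*23 + 5 = 368 + 5 = 373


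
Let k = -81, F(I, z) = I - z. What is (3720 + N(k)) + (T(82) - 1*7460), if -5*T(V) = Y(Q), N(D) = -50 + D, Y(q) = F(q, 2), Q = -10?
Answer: -19343/5 ≈ -3868.6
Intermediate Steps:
Y(q) = -2 + q (Y(q) = q - 1*2 = q - 2 = -2 + q)
T(V) = 12/5 (T(V) = -(-2 - 10)/5 = -1/5*(-12) = 12/5)
(3720 + N(k)) + (T(82) - 1*7460) = (3720 + (-50 - 81)) + (12/5 - 1*7460) = (3720 - 131) + (12/5 - 7460) = 3589 - 37288/5 = -19343/5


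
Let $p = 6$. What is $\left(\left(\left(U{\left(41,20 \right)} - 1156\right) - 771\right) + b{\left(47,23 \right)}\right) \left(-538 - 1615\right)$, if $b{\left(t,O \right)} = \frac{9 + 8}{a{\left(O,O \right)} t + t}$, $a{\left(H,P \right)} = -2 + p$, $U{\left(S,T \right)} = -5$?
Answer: $\frac{977468459}{235} \approx 4.1594 \cdot 10^{6}$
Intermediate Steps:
$a{\left(H,P \right)} = 4$ ($a{\left(H,P \right)} = -2 + 6 = 4$)
$b{\left(t,O \right)} = \frac{17}{5 t}$ ($b{\left(t,O \right)} = \frac{9 + 8}{4 t + t} = \frac{17}{5 t}$)
$\left(\left(\left(U{\left(41,20 \right)} - 1156\right) - 771\right) + b{\left(47,23 \right)}\right) \left(-538 - 1615\right) = \left(\left(\left(-5 - 1156\right) - 771\right) + \frac{17}{5 \cdot 47}\right) \left(-538 - 1615\right) = \left(\left(-1161 - 771\right) + \frac{17}{5} \cdot \frac{1}{47}\right) \left(-2153\right) = \left(-1932 + \frac{17}{235}\right) \left(-2153\right) = \left(- \frac{454003}{235}\right) \left(-2153\right) = \frac{977468459}{235}$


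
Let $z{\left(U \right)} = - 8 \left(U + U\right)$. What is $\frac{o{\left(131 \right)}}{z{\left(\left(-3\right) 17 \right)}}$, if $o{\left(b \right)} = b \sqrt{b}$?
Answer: $\frac{131 \sqrt{131}}{816} \approx 1.8375$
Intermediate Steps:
$o{\left(b \right)} = b^{\frac{3}{2}}$
$z{\left(U \right)} = - 16 U$ ($z{\left(U \right)} = - 8 \cdot 2 U = - 16 U$)
$\frac{o{\left(131 \right)}}{z{\left(\left(-3\right) 17 \right)}} = \frac{131^{\frac{3}{2}}}{\left(-16\right) \left(\left(-3\right) 17\right)} = \frac{131 \sqrt{131}}{\left(-16\right) \left(-51\right)} = \frac{131 \sqrt{131}}{816}$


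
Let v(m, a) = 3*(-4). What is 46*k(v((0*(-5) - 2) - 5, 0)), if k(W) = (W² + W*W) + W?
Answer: 12696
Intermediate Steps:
v(m, a) = -12
k(W) = W + 2*W² (k(W) = (W² + W²) + W = 2*W² + W = W + 2*W²)
46*k(v((0*(-5) - 2) - 5, 0)) = 46*(-12*(1 + 2*(-12))) = 46*(-12*(1 - 24)) = 46*(-12*(-23)) = 46*276 = 12696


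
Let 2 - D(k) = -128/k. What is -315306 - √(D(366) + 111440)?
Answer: -315306 - 5*√149283714/183 ≈ -3.1564e+5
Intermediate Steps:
D(k) = 2 + 128/k (D(k) = 2 - (-128)/k = 2 + 128/k)
-315306 - √(D(366) + 111440) = -315306 - √((2 + 128/366) + 111440) = -315306 - √((2 + 128*(1/366)) + 111440) = -315306 - √((2 + 64/183) + 111440) = -315306 - √(430/183 + 111440) = -315306 - √(20393950/183) = -315306 - 5*√149283714/183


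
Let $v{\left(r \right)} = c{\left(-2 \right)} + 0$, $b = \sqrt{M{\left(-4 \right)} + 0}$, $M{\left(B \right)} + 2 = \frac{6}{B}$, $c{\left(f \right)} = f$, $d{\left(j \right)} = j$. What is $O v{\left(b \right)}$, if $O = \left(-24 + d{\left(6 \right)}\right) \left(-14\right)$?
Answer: $-504$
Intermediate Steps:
$M{\left(B \right)} = -2 + \frac{6}{B}$
$b = \frac{i \sqrt{14}}{2}$ ($b = \sqrt{\left(-2 + \frac{6}{-4}\right) + 0} = \sqrt{\left(-2 + 6 \left(- \frac{1}{4}\right)\right) + 0} = \sqrt{\left(-2 - \frac{3}{2}\right) + 0} = \sqrt{- \frac{7}{2} + 0} = \sqrt{- \frac{7}{2}} = \frac{i \sqrt{14}}{2} \approx 1.8708 i$)
$v{\left(r \right)} = -2$ ($v{\left(r \right)} = -2 + 0 = -2$)
$O = 252$ ($O = \left(-24 + 6\right) \left(-14\right) = \left(-18\right) \left(-14\right) = 252$)
$O v{\left(b \right)} = 252 \left(-2\right) = -504$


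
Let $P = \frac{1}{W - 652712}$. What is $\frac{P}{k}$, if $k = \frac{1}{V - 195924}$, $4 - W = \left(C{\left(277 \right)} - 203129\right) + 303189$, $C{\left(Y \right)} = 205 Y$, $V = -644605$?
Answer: $\frac{840529}{809553} \approx 1.0383$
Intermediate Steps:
$W = -156841$ ($W = 4 - \left(\left(205 \cdot 277 - 203129\right) + 303189\right) = 4 - \left(\left(56785 - 203129\right) + 303189\right) = 4 - \left(-146344 + 303189\right) = 4 - 156845 = -156841$)
$P = - \frac{1}{809553}$ ($P = \frac{1}{-156841 - 652712} = \frac{1}{-809553} = - \frac{1}{809553} \approx -1.2353 \cdot 10^{-6}$)
$k = - \frac{1}{840529}$ ($k = \frac{1}{-644605 - 195924} = \frac{1}{-840529} = - \frac{1}{840529} \approx -1.1897 \cdot 10^{-6}$)
$\frac{P}{k} = - \frac{1}{809553 \left(- \frac{1}{840529}\right)} = \left(- \frac{1}{809553}\right) \left(-840529\right) = \frac{840529}{809553}$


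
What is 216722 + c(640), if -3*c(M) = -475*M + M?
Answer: 317842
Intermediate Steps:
c(M) = 158*M (c(M) = -(-475*M + M)/3 = -(-158)*M = 158*M)
216722 + c(640) = 216722 + 158*640 = 216722 + 101120 = 317842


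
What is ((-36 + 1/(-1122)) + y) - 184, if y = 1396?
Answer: 1319471/1122 ≈ 1176.0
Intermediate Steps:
((-36 + 1/(-1122)) + y) - 184 = ((-36 + 1/(-1122)) + 1396) - 184 = ((-36 - 1/1122) + 1396) - 184 = (-40393/1122 + 1396) - 184 = 1525919/1122 - 184 = 1319471/1122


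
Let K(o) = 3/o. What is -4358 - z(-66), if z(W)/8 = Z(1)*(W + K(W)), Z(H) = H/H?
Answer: -42126/11 ≈ -3829.6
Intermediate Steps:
Z(H) = 1
z(W) = 8*W + 24/W (z(W) = 8*(1*(W + 3/W)) = 8*(W + 3/W) = 8*W + 24/W)
-4358 - z(-66) = -4358 - (8*(-66) + 24/(-66)) = -4358 - (-528 + 24*(-1/66)) = -4358 - (-528 - 4/11) = -4358 - 1*(-5812/11) = -4358 + 5812/11 = -42126/11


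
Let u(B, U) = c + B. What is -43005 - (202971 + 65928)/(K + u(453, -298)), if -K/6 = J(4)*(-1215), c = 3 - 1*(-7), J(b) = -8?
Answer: -2487871386/57857 ≈ -43000.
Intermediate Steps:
c = 10 (c = 3 + 7 = 10)
K = -58320 (K = -(-48)*(-1215) = -6*9720 = -58320)
u(B, U) = 10 + B
-43005 - (202971 + 65928)/(K + u(453, -298)) = -43005 - (202971 + 65928)/(-58320 + (10 + 453)) = -43005 - 268899/(-58320 + 463) = -43005 - 268899/(-57857) = -43005 - 268899*(-1)/57857 = -43005 - 1*(-268899/57857) = -43005 + 268899/57857 = -2487871386/57857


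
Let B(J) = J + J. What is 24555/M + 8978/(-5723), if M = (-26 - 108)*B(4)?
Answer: -150152681/6135056 ≈ -24.475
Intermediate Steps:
B(J) = 2*J
M = -1072 (M = (-26 - 108)*(2*4) = -134*8 = -1072)
24555/M + 8978/(-5723) = 24555/(-1072) + 8978/(-5723) = 24555*(-1/1072) + 8978*(-1/5723) = -24555/1072 - 8978/5723 = -150152681/6135056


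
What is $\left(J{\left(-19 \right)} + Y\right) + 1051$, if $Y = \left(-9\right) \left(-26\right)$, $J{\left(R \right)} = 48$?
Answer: $1333$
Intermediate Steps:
$Y = 234$
$\left(J{\left(-19 \right)} + Y\right) + 1051 = \left(48 + 234\right) + 1051 = 282 + 1051 = 1333$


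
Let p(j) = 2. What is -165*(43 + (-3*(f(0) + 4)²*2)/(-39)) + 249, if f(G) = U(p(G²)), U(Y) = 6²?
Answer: -616998/13 ≈ -47461.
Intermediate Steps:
U(Y) = 36
f(G) = 36
-165*(43 + (-3*(f(0) + 4)²*2)/(-39)) + 249 = -165*(43 + (-3*(36 + 4)²*2)/(-39)) + 249 = -165*(43 + (-3*40²*2)*(-1/39)) + 249 = -165*(43 + (-3*1600*2)*(-1/39)) + 249 = -165*(43 - 4800*2*(-1/39)) + 249 = -165*(43 - 9600*(-1/39)) + 249 = -165*(43 + 3200/13) + 249 = -165*3759/13 + 249 = -620235/13 + 249 = -616998/13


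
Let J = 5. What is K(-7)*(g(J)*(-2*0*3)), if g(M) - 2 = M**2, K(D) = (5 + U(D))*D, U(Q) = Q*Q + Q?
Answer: 0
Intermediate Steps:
U(Q) = Q + Q**2 (U(Q) = Q**2 + Q = Q + Q**2)
K(D) = D*(5 + D*(1 + D)) (K(D) = (5 + D*(1 + D))*D = D*(5 + D*(1 + D)))
g(M) = 2 + M**2
K(-7)*(g(J)*(-2*0*3)) = (-7*(5 - 7*(1 - 7)))*((2 + 5**2)*(-2*0*3)) = (-7*(5 - 7*(-6)))*((2 + 25)*(0*3)) = (-7*(5 + 42))*(27*0) = -7*47*0 = -329*0 = 0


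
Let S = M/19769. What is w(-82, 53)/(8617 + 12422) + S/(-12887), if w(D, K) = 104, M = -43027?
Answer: 27400607765/5359960924017 ≈ 0.0051121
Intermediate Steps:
S = -43027/19769 ≈ -2.1765
w(-82, 53)/(8617 + 12422) + S/(-12887) = 104/(8617 + 12422) - 43027/19769/(-12887) = 104/21039 - 43027/19769*(-1/12887) = 104*(1/21039) + 43027/254763103 = 104/21039 + 43027/254763103 = 27400607765/5359960924017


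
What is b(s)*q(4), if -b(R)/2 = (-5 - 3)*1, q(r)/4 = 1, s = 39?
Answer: 64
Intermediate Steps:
q(r) = 4 (q(r) = 4*1 = 4)
b(R) = 16 (b(R) = -2*(-5 - 3) = -(-16) = -2*(-8) = 16)
b(s)*q(4) = 16*4 = 64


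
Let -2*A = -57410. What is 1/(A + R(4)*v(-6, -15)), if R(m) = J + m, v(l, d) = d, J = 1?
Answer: 1/28630 ≈ 3.4928e-5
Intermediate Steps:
A = 28705 (A = -1/2*(-57410) = 28705)
R(m) = 1 + m
1/(A + R(4)*v(-6, -15)) = 1/(28705 + (1 + 4)*(-15)) = 1/(28705 + 5*(-15)) = 1/(28705 - 75) = 1/28630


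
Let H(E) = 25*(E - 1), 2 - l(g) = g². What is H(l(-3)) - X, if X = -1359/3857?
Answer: -770041/3857 ≈ -199.65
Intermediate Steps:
l(g) = 2 - g²
H(E) = -25 + 25*E (H(E) = 25*(-1 + E) = -25 + 25*E)
X = -1359/3857 (X = -1359*1/3857 = -1359/3857 ≈ -0.35235)
H(l(-3)) - X = (-25 + 25*(2 - 1*(-3)²)) - 1*(-1359/3857) = (-25 + 25*(2 - 1*9)) + 1359/3857 = (-25 + 25*(2 - 9)) + 1359/3857 = (-25 + 25*(-7)) + 1359/3857 = (-25 - 175) + 1359/3857 = -200 + 1359/3857 = -770041/3857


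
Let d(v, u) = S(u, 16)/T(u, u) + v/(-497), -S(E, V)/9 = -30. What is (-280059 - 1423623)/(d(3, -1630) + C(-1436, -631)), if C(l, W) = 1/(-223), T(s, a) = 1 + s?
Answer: 17088280566651/1767988 ≈ 9.6654e+6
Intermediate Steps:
S(E, V) = 270 (S(E, V) = -9*(-30) = 270)
C(l, W) = -1/223
d(v, u) = 270/(1 + u) - v/497 (d(v, u) = 270/(1 + u) + v/(-497) = 270/(1 + u) + v*(-1/497) = 270/(1 + u) - v/497)
(-280059 - 1423623)/(d(3, -1630) + C(-1436, -631)) = (-280059 - 1423623)/((134190 - 1*3*(1 - 1630))/(497*(1 - 1630)) - 1/223) = -1703682/((1/497)*(134190 - 1*3*(-1629))/(-1629) - 1/223) = -1703682/((1/497)*(-1/1629)*(134190 + 4887) - 1/223) = -1703682/((1/497)*(-1/1629)*139077 - 1/223) = -1703682/(-15453/89957 - 1/223) = -1703682/(-3535976/20060411) = -1703682*(-20060411/3535976) = 17088280566651/1767988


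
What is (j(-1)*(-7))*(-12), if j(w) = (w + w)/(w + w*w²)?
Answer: 84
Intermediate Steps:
j(w) = 2*w/(w + w³) (j(w) = (2*w)/(w + w³) = 2*w/(w + w³))
(j(-1)*(-7))*(-12) = ((2/(1 + (-1)²))*(-7))*(-12) = ((2/(1 + 1))*(-7))*(-12) = ((2/2)*(-7))*(-12) = ((2*(½))*(-7))*(-12) = (1*(-7))*(-12) = -7*(-12) = 84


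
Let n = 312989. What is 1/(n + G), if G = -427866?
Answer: -1/114877 ≈ -8.7050e-6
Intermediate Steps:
1/(n + G) = 1/(312989 - 427866) = 1/(-114877) = -1/114877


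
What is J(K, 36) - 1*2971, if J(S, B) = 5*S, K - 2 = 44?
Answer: -2741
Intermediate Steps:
K = 46 (K = 2 + 44 = 46)
J(K, 36) - 1*2971 = 5*46 - 1*2971 = 230 - 2971 = -2741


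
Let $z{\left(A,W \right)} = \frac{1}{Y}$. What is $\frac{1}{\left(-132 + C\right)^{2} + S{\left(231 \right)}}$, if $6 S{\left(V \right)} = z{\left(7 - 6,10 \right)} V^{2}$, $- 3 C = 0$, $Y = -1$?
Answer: $\frac{2}{17061} \approx 0.00011723$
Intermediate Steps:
$C = 0$ ($C = \left(- \frac{1}{3}\right) 0 = 0$)
$z{\left(A,W \right)} = -1$ ($z{\left(A,W \right)} = \frac{1}{-1} = -1$)
$S{\left(V \right)} = - \frac{V^{2}}{6}$ ($S{\left(V \right)} = \frac{\left(-1\right) V^{2}}{6} = - \frac{V^{2}}{6}$)
$\frac{1}{\left(-132 + C\right)^{2} + S{\left(231 \right)}} = \frac{1}{\left(-132 + 0\right)^{2} - \frac{231^{2}}{6}} = \frac{1}{\left(-132\right)^{2} - \frac{17787}{2}} = \frac{1}{17424 - \frac{17787}{2}} = \frac{1}{\frac{17061}{2}} = \frac{2}{17061}$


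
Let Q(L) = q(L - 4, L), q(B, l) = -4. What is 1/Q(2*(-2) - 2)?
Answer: -¼ ≈ -0.25000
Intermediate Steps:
Q(L) = -4
1/Q(2*(-2) - 2) = 1/(-4) = -¼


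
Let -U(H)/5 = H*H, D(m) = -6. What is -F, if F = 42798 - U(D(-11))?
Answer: -42978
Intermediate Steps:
U(H) = -5*H² (U(H) = -5*H*H = -5*H²)
F = 42978 (F = 42798 - (-5)*(-6)² = 42798 - (-5)*36 = 42798 - 1*(-180) = 42798 + 180 = 42978)
-F = -1*42978 = -42978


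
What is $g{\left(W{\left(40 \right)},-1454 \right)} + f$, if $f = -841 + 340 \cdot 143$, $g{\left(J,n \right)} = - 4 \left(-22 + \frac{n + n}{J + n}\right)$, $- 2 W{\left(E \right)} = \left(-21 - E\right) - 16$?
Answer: $\frac{135488213}{2831} \approx 47859.0$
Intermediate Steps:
$W{\left(E \right)} = \frac{37}{2} + \frac{E}{2}$ ($W{\left(E \right)} = - \frac{\left(-21 - E\right) - 16}{2} = - \frac{-37 - E}{2} = \frac{37}{2} + \frac{E}{2}$)
$g{\left(J,n \right)} = 88 - \frac{8 n}{J + n}$ ($g{\left(J,n \right)} = - 4 \left(-22 + \frac{2 n}{J + n}\right) = 88 - \frac{8 n}{J + n}$)
$f = 47779$ ($f = -841 + 48620 = 47779$)
$g{\left(W{\left(40 \right)},-1454 \right)} + f = \frac{8 \left(10 \left(-1454\right) + 11 \left(\frac{37}{2} + \frac{1}{2} \cdot 40\right)\right)}{\left(\frac{37}{2} + \frac{1}{2} \cdot 40\right) - 1454} + 47779 = \frac{8 \left(-14540 + 11 \left(\frac{37}{2} + 20\right)\right)}{\left(\frac{37}{2} + 20\right) - 1454} + 47779 = \frac{8 \left(-14540 + 11 \cdot \frac{77}{2}\right)}{\frac{77}{2} - 1454} + 47779 = \frac{8 \left(-14540 + \frac{847}{2}\right)}{- \frac{2831}{2}} + 47779 = 8 \left(- \frac{2}{2831}\right) \left(- \frac{28233}{2}\right) + 47779 = \frac{225864}{2831} + 47779 = \frac{135488213}{2831}$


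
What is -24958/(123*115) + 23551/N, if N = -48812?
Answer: -1551378791/690445740 ≈ -2.2469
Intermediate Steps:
-24958/(123*115) + 23551/N = -24958/(123*115) + 23551/(-48812) = -24958/14145 + 23551*(-1/48812) = -24958*1/14145 - 23551/48812 = -24958/14145 - 23551/48812 = -1551378791/690445740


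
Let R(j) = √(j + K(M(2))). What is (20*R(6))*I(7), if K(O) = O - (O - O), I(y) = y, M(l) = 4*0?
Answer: 140*√6 ≈ 342.93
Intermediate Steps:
M(l) = 0
K(O) = O (K(O) = O - 1*0 = O + 0 = O)
R(j) = √j (R(j) = √(j + 0) = √j)
(20*R(6))*I(7) = (20*√6)*7 = 140*√6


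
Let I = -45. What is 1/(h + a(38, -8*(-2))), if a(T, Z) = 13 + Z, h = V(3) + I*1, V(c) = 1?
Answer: -1/15 ≈ -0.066667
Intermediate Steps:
h = -44 (h = 1 - 45*1 = 1 - 45 = -44)
1/(h + a(38, -8*(-2))) = 1/(-44 + (13 - 8*(-2))) = 1/(-44 + (13 + 16)) = 1/(-44 + 29) = 1/(-15) = -1/15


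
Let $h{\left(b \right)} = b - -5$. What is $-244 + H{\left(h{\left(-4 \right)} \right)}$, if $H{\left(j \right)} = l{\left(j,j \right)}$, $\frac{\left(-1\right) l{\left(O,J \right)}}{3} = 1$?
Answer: $-247$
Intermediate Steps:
$h{\left(b \right)} = 5 + b$ ($h{\left(b \right)} = b + 5 = 5 + b$)
$l{\left(O,J \right)} = -3$ ($l{\left(O,J \right)} = \left(-3\right) 1 = -3$)
$H{\left(j \right)} = -3$
$-244 + H{\left(h{\left(-4 \right)} \right)} = -244 - 3 = -247$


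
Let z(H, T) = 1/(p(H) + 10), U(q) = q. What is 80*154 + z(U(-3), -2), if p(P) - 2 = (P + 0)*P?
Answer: 258721/21 ≈ 12320.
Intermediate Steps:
p(P) = 2 + P**2 (p(P) = 2 + (P + 0)*P = 2 + P*P = 2 + P**2)
z(H, T) = 1/(12 + H**2) (z(H, T) = 1/((2 + H**2) + 10) = 1/(12 + H**2))
80*154 + z(U(-3), -2) = 80*154 + 1/(12 + (-3)**2) = 12320 + 1/(12 + 9) = 12320 + 1/21 = 258721/21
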